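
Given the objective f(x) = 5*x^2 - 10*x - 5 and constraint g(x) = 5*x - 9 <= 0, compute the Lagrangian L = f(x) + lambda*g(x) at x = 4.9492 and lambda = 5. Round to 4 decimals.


Step 1: Evaluate f(x).
f(4.9492) = 5*4.9492^2 - 10*4.9492 - 5 = 67.9809
Step 2: Evaluate g(x).
g(4.9492) = 5*4.9492 - 9 = 15.746
Step 3: Compute Lagrangian.
L = 67.9809 + 5*15.746 = 146.7109


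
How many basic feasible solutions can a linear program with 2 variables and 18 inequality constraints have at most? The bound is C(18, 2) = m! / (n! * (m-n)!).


Each vertex corresponds to some choice of n active constraints out of m, so the number of vertices is at most C(m, n) = m! / (n!(m-n)!).
m = 18, n = 2
Numerator: 18 * 17
Denominator: 2! = 2
C(18, 2) = 153


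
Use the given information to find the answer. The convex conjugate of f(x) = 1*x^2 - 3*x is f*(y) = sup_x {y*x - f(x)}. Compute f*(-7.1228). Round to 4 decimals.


f*(y) = sup_x {y*x - a*x^2 - b*x} = sup_x {(y-b)*x - a*x^2}
FOC: (y - b) - 2a*x = 0 => x* = (y - b)/(2a)
x* = (-7.1228 + 3)/(2*1) = -2.0614
f*(-7.1228) = (y-b)^2/(4a) = (-7.1228 + 3)^2/(4*1)
= 16.9975/4 = 4.2494


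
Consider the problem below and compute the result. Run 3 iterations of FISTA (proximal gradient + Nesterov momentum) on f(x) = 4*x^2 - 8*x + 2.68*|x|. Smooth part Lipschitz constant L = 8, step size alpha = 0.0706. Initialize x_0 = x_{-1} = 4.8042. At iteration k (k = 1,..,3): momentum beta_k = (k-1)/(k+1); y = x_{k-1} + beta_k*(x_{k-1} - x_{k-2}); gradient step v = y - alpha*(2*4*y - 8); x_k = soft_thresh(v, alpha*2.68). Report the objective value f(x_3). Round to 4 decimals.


FISTA on f(x) = 4*x^2 - 8*x + 2.68*|x|
L = 8, alpha = 0.0706
Iteration 1: beta = 0.0, y = 4.8042 + 0.0*(4.8042 - 4.8042) = 4.8042
  grad(y) = 30.4336, v = y - alpha*grad = 2.6556
  prox(v) = soft_thresh(2.6556, 0.1892) = 2.4664
Iteration 2: beta = 0.3333, y = 2.4664 + 0.3333*(2.4664 - 4.8042) = 1.6871
  grad(y) = 5.4969, v = y - alpha*grad = 1.299
  prox(v) = soft_thresh(1.299, 0.1892) = 1.1098
Iteration 3: beta = 0.5, y = 1.1098 + 0.5*(1.1098 - 2.4664) = 0.4315
  grad(y) = -4.5477, v = y - alpha*grad = 0.7526
  prox(v) = soft_thresh(0.7526, 0.1892) = 0.5634
f(x_3) = 4*0.5634^2 - 8*0.5634 + 2.68*|0.5634| = -1.7276


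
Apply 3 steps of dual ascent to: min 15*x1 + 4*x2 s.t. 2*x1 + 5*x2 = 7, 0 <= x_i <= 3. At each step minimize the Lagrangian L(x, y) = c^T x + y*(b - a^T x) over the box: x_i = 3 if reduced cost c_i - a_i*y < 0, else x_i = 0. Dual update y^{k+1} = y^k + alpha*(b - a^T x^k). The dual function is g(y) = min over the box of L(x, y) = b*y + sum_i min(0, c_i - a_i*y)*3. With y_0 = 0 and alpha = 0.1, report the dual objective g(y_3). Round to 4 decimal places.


Dual ascent for LP: min 15*x1 + 4*x2, 2*x1 + 5*x2 = 7, 0 <= x_i <= 3
Step 1: y^k = 0.0, reduced costs: (15.0, 4.0)
  x^k = (0.0, 0.0), subgradient = b - a^T x = 7.0
  y^{k+1} = 0.0 + 0.1*7.0 = 0.7
Step 2: y^k = 0.7, reduced costs: (13.6, 0.5)
  x^k = (0.0, 0.0), subgradient = b - a^T x = 7.0
  y^{k+1} = 0.7 + 0.1*7.0 = 1.4
Step 3: y^k = 1.4, reduced costs: (12.2, -3.0)
  x^k = (0.0, 3.0), subgradient = b - a^T x = -8.0
  y^{k+1} = 1.4 + 0.1*-8.0 = 0.6
Dual objective at y_3 = 0.6: reduced costs (13.8, 1.0), box minimizer x = (0.0, 0.0)
g(y_3) = b*y + (c1 - a1*y)*x1 + (c2 - a2*y)*x2 = 7*0.6 + 13.8*0.0 + 1.0*0.0 = 4.2 + 0.0 + 0.0 = 4.2


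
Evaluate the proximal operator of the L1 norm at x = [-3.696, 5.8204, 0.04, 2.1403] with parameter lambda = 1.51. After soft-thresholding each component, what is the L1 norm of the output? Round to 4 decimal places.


Soft-thresholding with lambda = 1.51:
prox(-3.696) = sign(-3.696)*max(|-3.696| - 1.51, 0) = -2.186
prox(5.8204) = sign(5.8204)*max(|5.8204| - 1.51, 0) = 4.3104
prox(0.04) = sign(0.04)*max(|0.04| - 1.51, 0) = 0.0
prox(2.1403) = sign(2.1403)*max(|2.1403| - 1.51, 0) = 0.6303
prox(x) = [-2.186, 4.3104, 0.0, 0.6303]
||prox(x)||_1 = 2.186 + 4.3104 + 0.0 + 0.6303 = 7.1267


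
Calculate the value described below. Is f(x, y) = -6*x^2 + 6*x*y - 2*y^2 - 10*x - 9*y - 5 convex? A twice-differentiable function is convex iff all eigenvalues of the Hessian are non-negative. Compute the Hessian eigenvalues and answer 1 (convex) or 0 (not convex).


The Hessian of f(x,y) = -6*x^2 + 6*x*y - 2*y^2 - 10*x - 9*y - 5 is:
H = [[-12, 6], [6, -4]]
Trace = -12 - 4 = -16
Determinant = -12*-4 - (6)^2 = 12
Discriminant = (-16)^2 - 4*12 = 208.0
Eigenvalues: lambda_1 = -15.2111, lambda_2 = -0.7889
The function is not convex.

0


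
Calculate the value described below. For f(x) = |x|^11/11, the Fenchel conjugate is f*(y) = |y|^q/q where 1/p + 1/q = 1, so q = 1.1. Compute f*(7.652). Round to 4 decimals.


The conjugate exponent q satisfies 1/p + 1/q = 1.
p = 11, so q = 11/(11 - 1) = 1.1
|y|^q = 7.652^1.1 = 9.3789
f*(7.652) = 9.3789 / 1.1 = 8.5263


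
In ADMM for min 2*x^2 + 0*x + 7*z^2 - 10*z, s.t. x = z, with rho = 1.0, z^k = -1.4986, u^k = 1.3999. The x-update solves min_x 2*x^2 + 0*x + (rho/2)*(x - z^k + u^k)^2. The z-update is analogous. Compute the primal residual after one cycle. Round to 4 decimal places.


ADMM iteration with rho = 1.0, z^k = -1.4986, u^k = 1.3999
Step 1: x-update.
Minimize 2*x^2 + 0*x + (1.0/2)*(x + 1.4986 + 1.3999)^2
FOC: (2*2 + 1.0)*x = 0 + 1.0*(-1.4986 - 1.3999)
x^{k+1} = -0.5797
Step 2: z-update.
Minimize 7*z^2 - 10*z + (1.0/2)*(-0.5797 - z + 1.3999)^2
FOC: (2*7 + 1.0)*z = 10 + 1.0*(-0.5797 + 1.3999)
z^{k+1} = 0.7213
Step 3: u-update.
u^{k+1} = 1.3999 - 0.5797 - 0.7213 = 0.0989
Step 4: Primal residual = |-0.5797 - 0.7213| = 1.301


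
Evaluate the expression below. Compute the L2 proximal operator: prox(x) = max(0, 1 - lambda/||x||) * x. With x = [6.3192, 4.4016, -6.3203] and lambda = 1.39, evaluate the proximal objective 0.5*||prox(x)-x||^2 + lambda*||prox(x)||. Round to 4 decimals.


Step 1: Compute ||x||.
||x|| = 9.9626
Step 2: Compute scaling factor.
scale = max(0, 1 - 1.39/9.9626) = 0.8605
Step 3: prox(x) = [5.4375, 3.7875, -5.4385]
||prox(x)|| = 8.5726
Step 4: Proximal objective.
0.5*||prox-x||^2 = 0.9661
lambda*||prox|| = 11.9159
Total = 12.8819


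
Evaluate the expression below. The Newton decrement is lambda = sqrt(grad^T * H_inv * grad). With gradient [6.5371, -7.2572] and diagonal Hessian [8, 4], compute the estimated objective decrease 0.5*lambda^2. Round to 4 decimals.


Step 1: H is diagonal, so H^(-1) * g = [0.8171, -1.8143].
Step 2: g^T H^(-1) g = sum_i g_i^2 / H_ii
  = (6.5371)^2/8 + (-7.2572)^2/4
  = 5.3417 + 13.1667 = 18.5084
Step 3: Objective decrease = 0.5 * g^T H^(-1) g = 9.2542


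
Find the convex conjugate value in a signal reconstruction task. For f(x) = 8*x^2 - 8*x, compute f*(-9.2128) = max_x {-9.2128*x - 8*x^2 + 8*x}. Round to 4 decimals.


f*(y) = sup_x {y*x - a*x^2 - b*x} = sup_x {(y-b)*x - a*x^2}
FOC: (y - b) - 2a*x = 0 => x* = (y - b)/(2a)
x* = (-9.2128 + 8)/(2*8) = -0.0758
f*(-9.2128) = (y-b)^2/(4a) = (-9.2128 + 8)^2/(4*8)
= 1.4709/32 = 0.046


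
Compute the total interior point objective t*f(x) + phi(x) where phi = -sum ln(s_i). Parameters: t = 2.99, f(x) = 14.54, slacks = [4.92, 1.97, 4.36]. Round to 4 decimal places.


Step 1: Compute log-barrier.
ln values: [1.5933, 0.678, 1.4725]
phi = -(1.5933 + 0.678 + 1.4725) = -3.7438
Step 2: Compute augmented objective.
t*f(x) = 2.99*14.54 = 43.4746
Total = 43.4746 - 3.7438 = 39.7308


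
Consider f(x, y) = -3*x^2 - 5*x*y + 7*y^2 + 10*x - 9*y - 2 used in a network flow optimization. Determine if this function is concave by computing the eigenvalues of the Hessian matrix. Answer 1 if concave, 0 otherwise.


The Hessian of f(x,y) = -3*x^2 - 5*x*y + 7*y^2 + 10*x - 9*y - 2 is:
H = [[-6, -5], [-5, 14]]
Trace = -6 + 14 = 8
Determinant = -6*14 - (-5)^2 = -109
Discriminant = (8)^2 - 4*-109 = 500.0
Eigenvalues: lambda_1 = -7.1803, lambda_2 = 15.1803
The function is not concave.

0


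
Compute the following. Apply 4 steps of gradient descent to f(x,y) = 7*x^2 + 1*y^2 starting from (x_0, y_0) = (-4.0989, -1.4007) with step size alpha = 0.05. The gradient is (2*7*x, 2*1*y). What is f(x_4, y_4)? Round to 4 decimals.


Gradient descent on f(x,y) = 7*x^2 + 1*y^2.
Starting point: (-4.0989, -1.4007), alpha = 0.05
Step 1: grad_x = 2*7*-4.0989 = -57.3846, grad_y = 2*1*-1.4007 = -2.8014
  x_1 = -4.0989 - 0.05*-57.3846 = -1.2297
  y_1 = -1.4007 - 0.05*-2.8014 = -1.2606
Step 2: grad_x = 2*7*-1.2297 = -17.2154, grad_y = 2*1*-1.2606 = -2.5213
  x_2 = -1.2297 - 0.05*-17.2154 = -0.3689
  y_2 = -1.2606 - 0.05*-2.5213 = -1.1346
Step 3: grad_x = 2*7*-0.3689 = -5.1646, grad_y = 2*1*-1.1346 = -2.2691
  x_3 = -0.3689 - 0.05*-5.1646 = -0.1107
  y_3 = -1.1346 - 0.05*-2.2691 = -1.0211
Step 4: grad_x = 2*7*-0.1107 = -1.5494, grad_y = 2*1*-1.0211 = -2.0422
  x_4 = -0.1107 - 0.05*-1.5494 = -0.0332
  y_4 = -1.0211 - 0.05*-2.0422 = -0.919
f(-0.0332, -0.919) = 7*(-0.0332)^2 + 1*(-0.919)^2 = 0.8523


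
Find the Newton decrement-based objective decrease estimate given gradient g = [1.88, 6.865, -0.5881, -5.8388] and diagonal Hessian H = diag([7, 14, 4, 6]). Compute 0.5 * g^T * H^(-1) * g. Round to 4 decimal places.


Step 1: H is diagonal, so H^(-1) * g = [0.2686, 0.4904, -0.147, -0.9731].
Step 2: g^T H^(-1) g = sum_i g_i^2 / H_ii
  = (1.88)^2/7 + (6.865)^2/14 + (-0.5881)^2/4 + (-5.8388)^2/6
  = 0.5049 + 3.3663 + 0.0865 + 5.6819 = 9.6396
Step 3: Objective decrease = 0.5 * g^T H^(-1) g = 4.8198


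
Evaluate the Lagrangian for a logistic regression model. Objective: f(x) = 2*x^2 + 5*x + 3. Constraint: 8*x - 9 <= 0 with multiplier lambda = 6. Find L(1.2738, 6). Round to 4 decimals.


Step 1: Evaluate f(x).
f(1.2738) = 2*1.2738^2 + 5*1.2738 + 3 = 12.6141
Step 2: Evaluate g(x).
g(1.2738) = 8*1.2738 - 9 = 1.1904
Step 3: Compute Lagrangian.
L = 12.6141 + 6*1.1904 = 19.7565


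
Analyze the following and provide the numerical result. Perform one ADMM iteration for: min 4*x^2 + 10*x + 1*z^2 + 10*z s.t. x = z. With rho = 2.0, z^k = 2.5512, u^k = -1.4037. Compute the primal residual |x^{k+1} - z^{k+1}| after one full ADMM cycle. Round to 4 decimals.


ADMM iteration with rho = 2.0, z^k = 2.5512, u^k = -1.4037
Step 1: x-update.
Minimize 4*x^2 + 10*x + (2.0/2)*(x - 2.5512 - 1.4037)^2
FOC: (2*4 + 2.0)*x = -10 + 2.0*(2.5512 + 1.4037)
x^{k+1} = -0.209
Step 2: z-update.
Minimize 1*z^2 + 10*z + (2.0/2)*(-0.209 - z - 1.4037)^2
FOC: (2*1 + 2.0)*z = -10 + 2.0*(-0.209 - 1.4037)
z^{k+1} = -3.3064
Step 3: u-update.
u^{k+1} = -1.4037 - 0.209 + 3.3064 = 1.6936
Step 4: Primal residual = |-0.209 + 3.3064| = 3.0973


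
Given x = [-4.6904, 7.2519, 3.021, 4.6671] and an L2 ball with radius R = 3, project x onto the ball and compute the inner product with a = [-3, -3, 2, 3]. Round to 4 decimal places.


Step 1: Compute ||x|| (intermediates to 6 decimals).
||x|| = sqrt((-4.6904)^2 + 7.2519^2 + 3.021^2 + 4.6671^2) = 10.27123
Step 2: Project.
Since ||x|| > R, scale = R/||x|| = 3/10.27123 = 0.292078, proj(x) = scale * x
proj(x) = [-1.369963, 2.11812, 0.882368, 1.363157]
Step 3: Dot product.
a^T * proj(x) = -3*(-1.369963) - 3*2.11812 + 2*0.882368 + 3*1.363157 = 3.6097


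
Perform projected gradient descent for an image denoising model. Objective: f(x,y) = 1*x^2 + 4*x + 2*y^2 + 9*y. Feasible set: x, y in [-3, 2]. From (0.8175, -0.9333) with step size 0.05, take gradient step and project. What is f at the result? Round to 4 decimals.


Step 1: Compute gradient at (0.8175, -0.9333).
grad_x = 2*1*0.8175 + 4 = 5.635
grad_y = 2*2*-0.9333 + 9 = 5.2668
Step 2: Gradient step.
x_raw = 0.8175 - 0.05*5.635 = 0.5358
y_raw = -0.9333 - 0.05*5.2668 = -1.1966
Step 3: Project onto [-3, 2].
x_proj = clip(0.5358) = 0.5358
y_proj = clip(-1.1966) = -1.1966
Step 4: Evaluate f.
f(0.5358, -1.1966) = -5.4758


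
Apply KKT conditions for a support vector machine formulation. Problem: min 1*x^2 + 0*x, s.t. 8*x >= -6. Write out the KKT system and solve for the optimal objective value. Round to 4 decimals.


Step 1: Try lambda = 0 (constraint inactive).
Stationarity: 2*1*x + 0 = 0
x* = 0/(2*1) = 0.0
Check constraint: 8*0.0 = 0.0 >= -6 -- satisfied.
Step 2: Compute optimal value.
f(x*) = 1*0.0^2 + 0*0.0 = 0.0


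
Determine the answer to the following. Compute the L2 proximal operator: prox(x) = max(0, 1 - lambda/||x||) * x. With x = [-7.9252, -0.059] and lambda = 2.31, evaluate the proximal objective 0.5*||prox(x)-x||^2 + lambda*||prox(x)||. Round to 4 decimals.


Step 1: Compute ||x||.
||x|| = 7.9254
Step 2: Compute scaling factor.
scale = max(0, 1 - 2.31/7.9254) = 0.7085
Step 3: prox(x) = [-5.6153, -0.0418]
||prox(x)|| = 5.6154
Step 4: Proximal objective.
0.5*||prox-x||^2 = 2.6681
lambda*||prox|| = 12.9716
Total = 15.6397


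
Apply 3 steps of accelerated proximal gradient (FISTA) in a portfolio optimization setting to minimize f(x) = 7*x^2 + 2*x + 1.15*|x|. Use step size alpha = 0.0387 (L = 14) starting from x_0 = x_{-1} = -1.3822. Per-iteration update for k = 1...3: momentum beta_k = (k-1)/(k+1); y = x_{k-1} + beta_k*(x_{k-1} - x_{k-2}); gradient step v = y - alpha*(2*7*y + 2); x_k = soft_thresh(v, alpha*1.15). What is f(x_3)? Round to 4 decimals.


FISTA on f(x) = 7*x^2 + 2*x + 1.15*|x|
L = 14, alpha = 0.0387
Iteration 1: beta = 0.0, y = -1.3822 + 0.0*(-1.3822 + 1.3822) = -1.3822
  grad(y) = -17.3508, v = y - alpha*grad = -0.7107
  prox(v) = soft_thresh(-0.7107, 0.0445) = -0.6662
Iteration 2: beta = 0.3333, y = -0.6662 + 0.3333*(-0.6662 + 1.3822) = -0.4276
  grad(y) = -3.9858, v = y - alpha*grad = -0.2733
  prox(v) = soft_thresh(-0.2733, 0.0445) = -0.2288
Iteration 3: beta = 0.5, y = -0.2288 + 0.5*(-0.2288 + 0.6662) = -0.0101
  grad(y) = 1.8587, v = y - alpha*grad = -0.082
  prox(v) = soft_thresh(-0.082, 0.0445) = -0.0375
f(x_3) = 7*(-0.0375)^2 + 2*(-0.0375) + 1.15*|-0.0375| = -0.022


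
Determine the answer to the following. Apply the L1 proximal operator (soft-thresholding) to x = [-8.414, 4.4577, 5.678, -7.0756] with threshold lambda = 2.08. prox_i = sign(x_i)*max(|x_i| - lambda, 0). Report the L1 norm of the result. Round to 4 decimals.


Soft-thresholding with lambda = 2.08:
prox(-8.414) = sign(-8.414)*max(|-8.414| - 2.08, 0) = -6.334
prox(4.4577) = sign(4.4577)*max(|4.4577| - 2.08, 0) = 2.3777
prox(5.678) = sign(5.678)*max(|5.678| - 2.08, 0) = 3.598
prox(-7.0756) = sign(-7.0756)*max(|-7.0756| - 2.08, 0) = -4.9956
prox(x) = [-6.334, 2.3777, 3.598, -4.9956]
||prox(x)||_1 = 6.334 + 2.3777 + 3.598 + 4.9956 = 17.3053


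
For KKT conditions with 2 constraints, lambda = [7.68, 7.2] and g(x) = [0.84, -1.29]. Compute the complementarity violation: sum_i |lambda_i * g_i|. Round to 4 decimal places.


KKT complementary slackness check:
lambda_1 * g_1 = 7.68 * 0.84 = 6.4512
lambda_2 * g_2 = 7.2 * -1.29 = -9.288
Total violation = 6.4512 + 9.288 = 15.7392


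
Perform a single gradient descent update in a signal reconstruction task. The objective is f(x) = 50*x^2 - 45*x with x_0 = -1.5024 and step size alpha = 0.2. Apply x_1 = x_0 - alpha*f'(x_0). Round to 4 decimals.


We compute the gradient at x_0 and apply the update.
f'(x) = 100*x - 45
f'(-1.5024) = 100*-1.5024 - 45 = -195.24
x_1 = -1.5024 - 0.2*-195.24 = 37.5456


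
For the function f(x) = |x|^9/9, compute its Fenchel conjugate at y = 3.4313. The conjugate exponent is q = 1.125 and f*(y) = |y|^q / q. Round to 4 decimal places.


The conjugate exponent q satisfies 1/p + 1/q = 1.
p = 9, so q = 9/(9 - 1) = 1.125
|y|^q = 3.4313^1.125 = 4.0031
f*(3.4313) = 4.0031 / 1.125 = 3.5583


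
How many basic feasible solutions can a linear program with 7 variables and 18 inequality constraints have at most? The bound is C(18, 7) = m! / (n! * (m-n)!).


Each vertex corresponds to some choice of n active constraints out of m, so the number of vertices is at most C(m, n) = m! / (n!(m-n)!).
m = 18, n = 7
Numerator: 18 * 17 * 16 * 15 * 14 * 13 * 12
Denominator: 7! = 5040
C(18, 7) = 31824


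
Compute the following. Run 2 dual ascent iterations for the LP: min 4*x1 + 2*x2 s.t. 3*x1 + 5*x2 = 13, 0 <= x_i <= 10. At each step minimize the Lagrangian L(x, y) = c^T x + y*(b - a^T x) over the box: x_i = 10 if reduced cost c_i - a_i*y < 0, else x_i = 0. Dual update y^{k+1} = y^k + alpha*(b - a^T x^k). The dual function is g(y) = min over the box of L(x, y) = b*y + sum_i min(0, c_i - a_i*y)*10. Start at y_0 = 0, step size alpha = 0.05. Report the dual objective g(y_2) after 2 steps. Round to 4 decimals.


Dual ascent for LP: min 4*x1 + 2*x2, 3*x1 + 5*x2 = 13, 0 <= x_i <= 10
Step 1: y^k = 0.0, reduced costs: (4.0, 2.0)
  x^k = (0.0, 0.0), subgradient = b - a^T x = 13.0
  y^{k+1} = 0.0 + 0.05*13.0 = 0.65
Step 2: y^k = 0.65, reduced costs: (2.05, -1.25)
  x^k = (0.0, 10.0), subgradient = b - a^T x = -37.0
  y^{k+1} = 0.65 + 0.05*-37.0 = -1.2
Dual objective at y_2 = -1.2: reduced costs (7.6, 8.0), box minimizer x = (0.0, 0.0)
g(y_2) = b*y + (c1 - a1*y)*x1 + (c2 - a2*y)*x2 = 13*(-1.2) + 7.6*0.0 + 8.0*0.0 = -15.6 + 0.0 + 0.0 = -15.6


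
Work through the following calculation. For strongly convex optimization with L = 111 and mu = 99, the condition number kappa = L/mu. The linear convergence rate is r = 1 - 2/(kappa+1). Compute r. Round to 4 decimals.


Step 1: Compute the condition number.
kappa = L/mu = 111/99 = 1.1212
Step 2: Compute the convergence rate.
r = 1 - 2/(kappa + 1) = 1 - 2*mu/(L + mu) = (L - mu)/(L + mu) = 12/210 = 0.0571


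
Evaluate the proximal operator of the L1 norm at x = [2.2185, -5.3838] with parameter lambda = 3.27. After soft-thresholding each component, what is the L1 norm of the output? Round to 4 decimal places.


Soft-thresholding with lambda = 3.27:
prox(2.2185) = sign(2.2185)*max(|2.2185| - 3.27, 0) = 0.0
prox(-5.3838) = sign(-5.3838)*max(|-5.3838| - 3.27, 0) = -2.1138
prox(x) = [0.0, -2.1138]
||prox(x)||_1 = 0.0 + 2.1138 = 2.1138


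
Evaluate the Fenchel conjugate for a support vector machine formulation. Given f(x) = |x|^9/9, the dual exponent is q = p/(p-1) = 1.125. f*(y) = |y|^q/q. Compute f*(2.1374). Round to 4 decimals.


The conjugate exponent q satisfies 1/p + 1/q = 1.
p = 9, so q = 9/(9 - 1) = 1.125
|y|^q = 2.1374^1.125 = 2.3503
f*(2.1374) = 2.3503 / 1.125 = 2.0891


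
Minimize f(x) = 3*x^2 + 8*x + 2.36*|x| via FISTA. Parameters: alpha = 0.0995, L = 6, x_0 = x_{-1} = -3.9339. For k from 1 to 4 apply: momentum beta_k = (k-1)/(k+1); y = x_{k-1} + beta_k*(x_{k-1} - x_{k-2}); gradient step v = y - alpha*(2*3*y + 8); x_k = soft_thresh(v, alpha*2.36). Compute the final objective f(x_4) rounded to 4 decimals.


FISTA on f(x) = 3*x^2 + 8*x + 2.36*|x|
L = 6, alpha = 0.0995
Iteration 1: beta = 0.0, y = -3.9339 + 0.0*(-3.9339 + 3.9339) = -3.9339
  grad(y) = -15.6034, v = y - alpha*grad = -2.3814
  prox(v) = soft_thresh(-2.3814, 0.2348) = -2.1465
Iteration 2: beta = 0.3333, y = -2.1465 + 0.3333*(-2.1465 + 3.9339) = -1.5508
  grad(y) = -1.3045, v = y - alpha*grad = -1.421
  prox(v) = soft_thresh(-1.421, 0.2348) = -1.1861
Iteration 3: beta = 0.5, y = -1.1861 + 0.5*(-1.1861 + 2.1465) = -0.7059
  grad(y) = 3.7644, v = y - alpha*grad = -1.0805
  prox(v) = soft_thresh(-1.0805, 0.2348) = -0.8457
Iteration 4: beta = 0.6, y = -0.8457 + 0.6*(-0.8457 + 1.1861) = -0.6414
  grad(y) = 4.1517, v = y - alpha*grad = -1.0545
  prox(v) = soft_thresh(-1.0545, 0.2348) = -0.8197
f(x_4) = 3*(-0.8197)^2 + 8*(-0.8197) + 2.36*|-0.8197| = -2.6074


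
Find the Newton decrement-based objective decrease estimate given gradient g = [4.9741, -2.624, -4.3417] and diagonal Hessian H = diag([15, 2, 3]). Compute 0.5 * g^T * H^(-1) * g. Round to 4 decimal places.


Step 1: H is diagonal, so H^(-1) * g = [0.3316, -1.312, -1.4472].
Step 2: g^T H^(-1) g = sum_i g_i^2 / H_ii
  = (4.9741)^2/15 + (-2.624)^2/2 + (-4.3417)^2/3
  = 1.6494 + 3.4427 + 6.2835 = 11.3756
Step 3: Objective decrease = 0.5 * g^T H^(-1) g = 5.6878


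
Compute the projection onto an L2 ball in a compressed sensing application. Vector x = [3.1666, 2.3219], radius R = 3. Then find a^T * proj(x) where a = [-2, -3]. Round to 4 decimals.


Step 1: Compute ||x|| (intermediates to 6 decimals).
||x|| = sqrt(3.1666^2 + 2.3219^2) = 3.926649
Step 2: Project.
Since ||x|| > R, scale = R/||x|| = 3/3.926649 = 0.76401, proj(x) = scale * x
proj(x) = [2.419314, 1.773955]
Step 3: Dot product.
a^T * proj(x) = -2*2.419314 - 3*1.773955 = -10.1605


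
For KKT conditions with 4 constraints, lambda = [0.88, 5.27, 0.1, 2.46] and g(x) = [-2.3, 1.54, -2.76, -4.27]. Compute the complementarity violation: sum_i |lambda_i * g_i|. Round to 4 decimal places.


KKT complementary slackness check:
lambda_1 * g_1 = 0.88 * -2.3 = -2.024
lambda_2 * g_2 = 5.27 * 1.54 = 8.1158
lambda_3 * g_3 = 0.1 * -2.76 = -0.276
lambda_4 * g_4 = 2.46 * -4.27 = -10.5042
Total violation = 2.024 + 8.1158 + 0.276 + 10.5042 = 20.92


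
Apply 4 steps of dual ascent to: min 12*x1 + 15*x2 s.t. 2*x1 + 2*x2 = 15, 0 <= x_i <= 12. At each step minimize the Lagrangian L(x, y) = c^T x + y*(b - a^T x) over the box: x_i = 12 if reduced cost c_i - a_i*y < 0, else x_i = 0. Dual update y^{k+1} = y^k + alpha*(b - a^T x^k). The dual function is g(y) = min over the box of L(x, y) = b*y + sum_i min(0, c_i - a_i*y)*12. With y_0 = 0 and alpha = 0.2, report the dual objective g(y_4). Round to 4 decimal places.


Dual ascent for LP: min 12*x1 + 15*x2, 2*x1 + 2*x2 = 15, 0 <= x_i <= 12
Step 1: y^k = 0.0, reduced costs: (12.0, 15.0)
  x^k = (0.0, 0.0), subgradient = b - a^T x = 15.0
  y^{k+1} = 0.0 + 0.2*15.0 = 3.0
Step 2: y^k = 3.0, reduced costs: (6.0, 9.0)
  x^k = (0.0, 0.0), subgradient = b - a^T x = 15.0
  y^{k+1} = 3.0 + 0.2*15.0 = 6.0
Step 3: y^k = 6.0, reduced costs: (0.0, 3.0)
  x^k = (0.0, 0.0), subgradient = b - a^T x = 15.0
  y^{k+1} = 6.0 + 0.2*15.0 = 9.0
Step 4: y^k = 9.0, reduced costs: (-6.0, -3.0)
  x^k = (12.0, 12.0), subgradient = b - a^T x = -33.0
  y^{k+1} = 9.0 + 0.2*-33.0 = 2.4
Dual objective at y_4 = 2.4: reduced costs (7.2, 10.2), box minimizer x = (0.0, 0.0)
g(y_4) = b*y + (c1 - a1*y)*x1 + (c2 - a2*y)*x2 = 15*2.4 + 7.2*0.0 + 10.2*0.0 = 36.0 + 0.0 + 0.0 = 36.0


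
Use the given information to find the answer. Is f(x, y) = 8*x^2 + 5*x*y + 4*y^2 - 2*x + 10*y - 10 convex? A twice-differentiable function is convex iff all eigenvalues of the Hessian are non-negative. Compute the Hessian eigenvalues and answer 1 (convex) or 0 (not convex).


The Hessian of f(x,y) = 8*x^2 + 5*x*y + 4*y^2 - 2*x + 10*y - 10 is:
H = [[16, 5], [5, 8]]
Trace = 16 + 8 = 24
Determinant = 16*8 - (5)^2 = 103
Discriminant = (24)^2 - 4*103 = 164.0
Eigenvalues: lambda_1 = 5.5969, lambda_2 = 18.4031
The function is convex.

1


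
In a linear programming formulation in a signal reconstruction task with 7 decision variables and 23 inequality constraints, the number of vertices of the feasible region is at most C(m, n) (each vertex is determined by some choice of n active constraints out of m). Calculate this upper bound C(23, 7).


Each vertex corresponds to some choice of n active constraints out of m, so the number of vertices is at most C(m, n) = m! / (n!(m-n)!).
m = 23, n = 7
Numerator: 23 * 22 * 21 * 20 * 19 * 18 * 17
Denominator: 7! = 5040
C(23, 7) = 245157


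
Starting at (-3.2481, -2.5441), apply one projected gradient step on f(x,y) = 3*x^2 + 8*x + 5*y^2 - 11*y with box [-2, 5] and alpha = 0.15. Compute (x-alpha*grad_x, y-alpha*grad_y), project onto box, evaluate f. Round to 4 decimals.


Step 1: Compute gradient at (-3.2481, -2.5441).
grad_x = 2*3*-3.2481 + 8 = -11.4886
grad_y = 2*5*-2.5441 - 11 = -36.441
Step 2: Gradient step.
x_raw = -3.2481 - 0.15*-11.4886 = -1.5248
y_raw = -2.5441 - 0.15*-36.441 = 2.9221
Step 3: Project onto [-2, 5].
x_proj = clip(-1.5248) = -1.5248
y_proj = clip(2.9221) = 2.9221
Step 4: Evaluate f.
f(-1.5248, 2.9221) = 5.326


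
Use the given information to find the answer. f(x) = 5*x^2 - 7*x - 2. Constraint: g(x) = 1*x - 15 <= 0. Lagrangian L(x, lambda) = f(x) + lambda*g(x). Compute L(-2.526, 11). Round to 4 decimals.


Step 1: Evaluate f(x).
f(-2.526) = 5*(-2.526)^2 - 7*(-2.526) - 2 = 47.5854
Step 2: Evaluate g(x).
g(-2.526) = 1*-2.526 - 15 = -17.526
Step 3: Compute Lagrangian.
L = 47.5854 + 11*-17.526 = -145.2006


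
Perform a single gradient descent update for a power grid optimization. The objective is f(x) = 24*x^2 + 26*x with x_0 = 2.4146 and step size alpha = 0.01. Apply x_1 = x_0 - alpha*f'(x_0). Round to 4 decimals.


We compute the gradient at x_0 and apply the update.
f'(x) = 48*x + 26
f'(2.4146) = 48*2.4146 + 26 = 141.9008
x_1 = 2.4146 - 0.01*141.9008 = 0.9956


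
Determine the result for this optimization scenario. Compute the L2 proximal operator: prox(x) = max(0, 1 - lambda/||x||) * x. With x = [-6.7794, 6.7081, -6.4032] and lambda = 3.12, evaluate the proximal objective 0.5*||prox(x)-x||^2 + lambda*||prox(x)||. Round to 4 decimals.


Step 1: Compute ||x||.
||x|| = 11.4874
Step 2: Compute scaling factor.
scale = max(0, 1 - 3.12/11.4874) = 0.7284
Step 3: prox(x) = [-4.9381, 4.8862, -4.6641]
||prox(x)|| = 8.3674
Step 4: Proximal objective.
0.5*||prox-x||^2 = 4.8672
lambda*||prox|| = 26.1063
Total = 30.9734


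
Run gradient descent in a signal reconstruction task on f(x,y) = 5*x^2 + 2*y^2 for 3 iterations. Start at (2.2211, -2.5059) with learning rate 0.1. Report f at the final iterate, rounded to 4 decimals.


Gradient descent on f(x,y) = 5*x^2 + 2*y^2.
Starting point: (2.2211, -2.5059), alpha = 0.1
Step 1: grad_x = 2*5*2.2211 = 22.211, grad_y = 2*2*-2.5059 = -10.0236
  x_1 = 2.2211 - 0.1*22.211 = 0.0
  y_1 = -2.5059 - 0.1*-10.0236 = -1.5035
Step 2: grad_x = 2*5*0.0 = 0.0, grad_y = 2*2*-1.5035 = -6.0142
  x_2 = 0.0 - 0.1*0.0 = 0.0
  y_2 = -1.5035 - 0.1*-6.0142 = -0.9021
Step 3: grad_x = 2*5*0.0 = 0.0, grad_y = 2*2*-0.9021 = -3.6085
  x_3 = 0.0 - 0.1*0.0 = 0.0
  y_3 = -0.9021 - 0.1*-3.6085 = -0.5413
f(0.0, -0.5413) = 5*0.0^2 + 2*(-0.5413)^2 = 0.586


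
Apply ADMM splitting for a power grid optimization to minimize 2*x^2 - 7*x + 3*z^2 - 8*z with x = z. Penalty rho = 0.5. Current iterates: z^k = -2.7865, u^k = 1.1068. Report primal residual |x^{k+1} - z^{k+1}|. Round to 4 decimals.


ADMM iteration with rho = 0.5, z^k = -2.7865, u^k = 1.1068
Step 1: x-update.
Minimize 2*x^2 - 7*x + (0.5/2)*(x + 2.7865 + 1.1068)^2
FOC: (2*2 + 0.5)*x = 7 + 0.5*(-2.7865 - 1.1068)
x^{k+1} = 1.123
Step 2: z-update.
Minimize 3*z^2 - 8*z + (0.5/2)*(1.123 - z + 1.1068)^2
FOC: (2*3 + 0.5)*z = 8 + 0.5*(1.123 + 1.1068)
z^{k+1} = 1.4023
Step 3: u-update.
u^{k+1} = 1.1068 + 1.123 - 1.4023 = 0.8275
Step 4: Primal residual = |1.123 - 1.4023| = 0.2793


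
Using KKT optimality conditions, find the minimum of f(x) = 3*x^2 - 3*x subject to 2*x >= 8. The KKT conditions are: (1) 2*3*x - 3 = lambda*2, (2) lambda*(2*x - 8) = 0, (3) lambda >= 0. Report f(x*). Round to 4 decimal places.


Step 1: Try lambda = 0 (constraint inactive).
x_unc = 3/(2*3) = 0.5
Check: 2*0.5 = 1.0 < 8 -- violated!
Step 2: Constraint must be active: 2*x = 8
x* = 8/2 = 4.0
lambda = (2*3*4.0 - 3)/2 = 10.5
Step 3: Compute optimal value.
f(x*) = 3*4.0^2 - 3*4.0 = 36.0


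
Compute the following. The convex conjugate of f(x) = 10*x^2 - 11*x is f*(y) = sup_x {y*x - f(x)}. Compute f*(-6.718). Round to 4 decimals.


f*(y) = sup_x {y*x - a*x^2 - b*x} = sup_x {(y-b)*x - a*x^2}
FOC: (y - b) - 2a*x = 0 => x* = (y - b)/(2a)
x* = (-6.718 + 11)/(2*10) = 0.2141
f*(-6.718) = (y-b)^2/(4a) = (-6.718 + 11)^2/(4*10)
= 18.3355/40 = 0.4584


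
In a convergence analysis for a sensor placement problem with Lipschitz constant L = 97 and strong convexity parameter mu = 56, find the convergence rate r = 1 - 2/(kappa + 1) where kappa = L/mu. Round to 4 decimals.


Step 1: Compute the condition number.
kappa = L/mu = 97/56 = 1.7321
Step 2: Compute the convergence rate.
r = 1 - 2/(kappa + 1) = 1 - 2*mu/(L + mu) = (L - mu)/(L + mu) = 41/153 = 0.268


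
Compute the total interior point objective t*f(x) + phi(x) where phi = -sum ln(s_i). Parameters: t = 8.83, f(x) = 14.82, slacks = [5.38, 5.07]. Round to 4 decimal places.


Step 1: Compute log-barrier.
ln values: [1.6827, 1.6233]
phi = -(1.6827 + 1.6233) = -3.306
Step 2: Compute augmented objective.
t*f(x) = 8.83*14.82 = 130.8606
Total = 130.8606 - 3.306 = 127.5546


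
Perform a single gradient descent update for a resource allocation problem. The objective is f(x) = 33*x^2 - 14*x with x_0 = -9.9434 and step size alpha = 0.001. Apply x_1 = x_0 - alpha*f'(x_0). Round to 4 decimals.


We compute the gradient at x_0 and apply the update.
f'(x) = 66*x - 14
f'(-9.9434) = 66*-9.9434 - 14 = -670.2644
x_1 = -9.9434 - 0.001*-670.2644 = -9.2731


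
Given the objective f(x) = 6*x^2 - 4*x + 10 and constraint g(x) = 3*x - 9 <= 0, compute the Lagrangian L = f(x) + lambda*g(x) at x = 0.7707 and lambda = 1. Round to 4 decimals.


Step 1: Evaluate f(x).
f(0.7707) = 6*0.7707^2 - 4*0.7707 + 10 = 10.4811
Step 2: Evaluate g(x).
g(0.7707) = 3*0.7707 - 9 = -6.6879
Step 3: Compute Lagrangian.
L = 10.4811 + 1*-6.6879 = 3.7932


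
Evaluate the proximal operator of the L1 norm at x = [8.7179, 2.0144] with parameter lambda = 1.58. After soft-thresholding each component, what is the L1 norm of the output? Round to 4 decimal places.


Soft-thresholding with lambda = 1.58:
prox(8.7179) = sign(8.7179)*max(|8.7179| - 1.58, 0) = 7.1379
prox(2.0144) = sign(2.0144)*max(|2.0144| - 1.58, 0) = 0.4344
prox(x) = [7.1379, 0.4344]
||prox(x)||_1 = 7.1379 + 0.4344 = 7.5723


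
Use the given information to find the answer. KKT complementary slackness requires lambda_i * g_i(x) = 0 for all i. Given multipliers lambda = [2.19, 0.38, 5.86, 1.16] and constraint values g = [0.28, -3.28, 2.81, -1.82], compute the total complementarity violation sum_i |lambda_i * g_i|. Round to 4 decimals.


KKT complementary slackness check:
lambda_1 * g_1 = 2.19 * 0.28 = 0.6132
lambda_2 * g_2 = 0.38 * -3.28 = -1.2464
lambda_3 * g_3 = 5.86 * 2.81 = 16.4666
lambda_4 * g_4 = 1.16 * -1.82 = -2.1112
Total violation = 0.6132 + 1.2464 + 16.4666 + 2.1112 = 20.4374


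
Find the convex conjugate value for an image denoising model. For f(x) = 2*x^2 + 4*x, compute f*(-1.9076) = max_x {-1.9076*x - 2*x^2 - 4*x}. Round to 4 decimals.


f*(y) = sup_x {y*x - a*x^2 - b*x} = sup_x {(y-b)*x - a*x^2}
FOC: (y - b) - 2a*x = 0 => x* = (y - b)/(2a)
x* = (-1.9076 - 4)/(2*2) = -1.4769
f*(-1.9076) = (y-b)^2/(4a) = (-1.9076 - 4)^2/(4*2)
= 34.8997/8 = 4.3625


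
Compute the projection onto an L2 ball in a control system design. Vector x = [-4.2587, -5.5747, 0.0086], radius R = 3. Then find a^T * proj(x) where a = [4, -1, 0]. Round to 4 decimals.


Step 1: Compute ||x|| (intermediates to 6 decimals).
||x|| = sqrt((-4.2587)^2 + (-5.5747)^2 + 0.0086^2) = 7.01526
Step 2: Project.
Since ||x|| > R, scale = R/||x|| = 3/7.01526 = 0.427639, proj(x) = scale * x
proj(x) = [-1.821186, -2.383959, 0.003678]
Step 3: Dot product.
a^T * proj(x) = 4*(-1.821186) - 1*(-2.383959) + 0*0.003678 = -4.9008


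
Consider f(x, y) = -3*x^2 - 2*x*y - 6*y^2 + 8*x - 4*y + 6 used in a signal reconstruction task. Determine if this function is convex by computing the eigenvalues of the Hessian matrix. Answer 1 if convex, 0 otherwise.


The Hessian of f(x,y) = -3*x^2 - 2*x*y - 6*y^2 + 8*x - 4*y + 6 is:
H = [[-6, -2], [-2, -12]]
Trace = -6 - 12 = -18
Determinant = -6*-12 - (-2)^2 = 68
Discriminant = (-18)^2 - 4*68 = 52.0
Eigenvalues: lambda_1 = -12.6056, lambda_2 = -5.3944
The function is not convex.

0


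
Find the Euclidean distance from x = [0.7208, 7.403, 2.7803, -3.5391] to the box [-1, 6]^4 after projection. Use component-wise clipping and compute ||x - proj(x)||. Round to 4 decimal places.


Project each component onto [-1, 6].
clip(0.7208) = 0.7208, clip(7.403) = 6.0, clip(2.7803) = 2.7803, clip(-3.5391) = -1.0
Projection = [0.7208, 6.0, 2.7803, -1.0]
Squared diffs: [0.0, 1.9684, 0.0, 6.447]
Distance = sqrt(8.4154) = 2.9009


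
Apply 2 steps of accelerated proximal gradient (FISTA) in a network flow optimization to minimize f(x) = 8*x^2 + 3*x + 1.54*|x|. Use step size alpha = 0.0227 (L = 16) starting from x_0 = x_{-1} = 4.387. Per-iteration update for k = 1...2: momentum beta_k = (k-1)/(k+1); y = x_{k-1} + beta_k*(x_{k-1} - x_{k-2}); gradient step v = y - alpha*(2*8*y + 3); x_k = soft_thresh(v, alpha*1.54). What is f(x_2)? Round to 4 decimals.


FISTA on f(x) = 8*x^2 + 3*x + 1.54*|x|
L = 16, alpha = 0.0227
Iteration 1: beta = 0.0, y = 4.387 + 0.0*(4.387 - 4.387) = 4.387
  grad(y) = 73.192, v = y - alpha*grad = 2.7255
  prox(v) = soft_thresh(2.7255, 0.035) = 2.6906
Iteration 2: beta = 0.3333, y = 2.6906 + 0.3333*(2.6906 - 4.387) = 2.1251
  grad(y) = 37.0018, v = y - alpha*grad = 1.2852
  prox(v) = soft_thresh(1.2852, 0.035) = 1.2502
f(x_2) = 8*1.2502^2 + 3*1.2502 + 1.54*|1.2502| = 18.1802


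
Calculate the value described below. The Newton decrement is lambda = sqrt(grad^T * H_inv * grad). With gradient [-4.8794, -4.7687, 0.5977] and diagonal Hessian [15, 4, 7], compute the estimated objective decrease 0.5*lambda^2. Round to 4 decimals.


Step 1: H is diagonal, so H^(-1) * g = [-0.3253, -1.1922, 0.0854].
Step 2: g^T H^(-1) g = sum_i g_i^2 / H_ii
  = (-4.8794)^2/15 + (-4.7687)^2/4 + (0.5977)^2/7
  = 1.5872 + 5.6851 + 0.051 = 7.3234
Step 3: Objective decrease = 0.5 * g^T H^(-1) g = 3.6617


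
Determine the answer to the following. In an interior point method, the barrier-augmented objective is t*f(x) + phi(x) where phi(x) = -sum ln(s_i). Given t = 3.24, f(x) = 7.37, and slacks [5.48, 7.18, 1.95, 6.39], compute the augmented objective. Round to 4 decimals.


Step 1: Compute log-barrier.
ln values: [1.7011, 1.9713, 0.6678, 1.8547]
phi = -(1.7011 + 1.9713 + 0.6678 + 1.8547) = -6.195
Step 2: Compute augmented objective.
t*f(x) = 3.24*7.37 = 23.8788
Total = 23.8788 - 6.195 = 17.6838


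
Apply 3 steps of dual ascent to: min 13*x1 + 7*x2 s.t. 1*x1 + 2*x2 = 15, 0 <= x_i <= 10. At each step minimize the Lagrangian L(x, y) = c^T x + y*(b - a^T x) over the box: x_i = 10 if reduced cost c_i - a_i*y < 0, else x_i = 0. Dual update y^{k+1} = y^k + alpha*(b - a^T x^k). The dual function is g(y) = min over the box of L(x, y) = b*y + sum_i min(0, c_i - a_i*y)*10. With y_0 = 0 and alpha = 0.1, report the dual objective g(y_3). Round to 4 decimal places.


Dual ascent for LP: min 13*x1 + 7*x2, 1*x1 + 2*x2 = 15, 0 <= x_i <= 10
Step 1: y^k = 0.0, reduced costs: (13.0, 7.0)
  x^k = (0.0, 0.0), subgradient = b - a^T x = 15.0
  y^{k+1} = 0.0 + 0.1*15.0 = 1.5
Step 2: y^k = 1.5, reduced costs: (11.5, 4.0)
  x^k = (0.0, 0.0), subgradient = b - a^T x = 15.0
  y^{k+1} = 1.5 + 0.1*15.0 = 3.0
Step 3: y^k = 3.0, reduced costs: (10.0, 1.0)
  x^k = (0.0, 0.0), subgradient = b - a^T x = 15.0
  y^{k+1} = 3.0 + 0.1*15.0 = 4.5
Dual objective at y_3 = 4.5: reduced costs (8.5, -2.0), box minimizer x = (0.0, 10.0)
g(y_3) = b*y + (c1 - a1*y)*x1 + (c2 - a2*y)*x2 = 15*4.5 + 8.5*0.0 + (-2.0)*10.0 = 67.5 + 0.0 - 20.0 = 47.5


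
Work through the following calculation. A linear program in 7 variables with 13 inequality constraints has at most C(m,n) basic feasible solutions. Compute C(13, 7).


Each vertex corresponds to some choice of n active constraints out of m, so the number of vertices is at most C(m, n) = m! / (n!(m-n)!).
m = 13, n = 7
Numerator: 13 * 12 * 11 * 10 * 9 * 8 * 7
Denominator: 7! = 5040
C(13, 7) = 1716


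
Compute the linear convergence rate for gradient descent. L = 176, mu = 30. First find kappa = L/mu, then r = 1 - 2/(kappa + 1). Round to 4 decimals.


Step 1: Compute the condition number.
kappa = L/mu = 176/30 = 5.8667
Step 2: Compute the convergence rate.
r = 1 - 2/(kappa + 1) = 1 - 2*mu/(L + mu) = (L - mu)/(L + mu) = 146/206 = 0.7087


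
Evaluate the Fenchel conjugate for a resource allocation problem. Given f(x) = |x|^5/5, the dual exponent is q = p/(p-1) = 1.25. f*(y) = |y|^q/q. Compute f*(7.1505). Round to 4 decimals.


The conjugate exponent q satisfies 1/p + 1/q = 1.
p = 5, so q = 5/(5 - 1) = 1.25
|y|^q = 7.1505^1.25 = 11.6929
f*(7.1505) = 11.6929 / 1.25 = 9.3543


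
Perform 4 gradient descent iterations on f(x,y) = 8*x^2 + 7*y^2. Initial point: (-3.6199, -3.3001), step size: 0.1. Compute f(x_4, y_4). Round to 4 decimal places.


Gradient descent on f(x,y) = 8*x^2 + 7*y^2.
Starting point: (-3.6199, -3.3001), alpha = 0.1
Step 1: grad_x = 2*8*-3.6199 = -57.9184, grad_y = 2*7*-3.3001 = -46.2014
  x_1 = -3.6199 - 0.1*-57.9184 = 2.1719
  y_1 = -3.3001 - 0.1*-46.2014 = 1.32
Step 2: grad_x = 2*8*2.1719 = 34.751, grad_y = 2*7*1.32 = 18.4806
  x_2 = 2.1719 - 0.1*34.751 = -1.3032
  y_2 = 1.32 - 0.1*18.4806 = -0.528
Step 3: grad_x = 2*8*-1.3032 = -20.8506, grad_y = 2*7*-0.528 = -7.3922
  x_3 = -1.3032 - 0.1*-20.8506 = 0.7819
  y_3 = -0.528 - 0.1*-7.3922 = 0.2112
Step 4: grad_x = 2*8*0.7819 = 12.5104, grad_y = 2*7*0.2112 = 2.9569
  x_4 = 0.7819 - 0.1*12.5104 = -0.4691
  y_4 = 0.2112 - 0.1*2.9569 = -0.0845
f(-0.4691, -0.0845) = 8*(-0.4691)^2 + 7*(-0.0845)^2 = 1.8107


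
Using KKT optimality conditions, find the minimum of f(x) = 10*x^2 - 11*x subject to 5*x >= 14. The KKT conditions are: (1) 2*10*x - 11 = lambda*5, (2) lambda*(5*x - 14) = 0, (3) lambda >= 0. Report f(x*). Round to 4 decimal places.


Step 1: Try lambda = 0 (constraint inactive).
x_unc = 11/(2*10) = 0.55
Check: 5*0.55 = 2.75 < 14 -- violated!
Step 2: Constraint must be active: 5*x = 14
x* = 14/5 = 2.8
lambda = (2*10*2.8 - 11)/5 = 9.0
Step 3: Compute optimal value.
f(x*) = 10*2.8^2 - 11*2.8 = 47.6


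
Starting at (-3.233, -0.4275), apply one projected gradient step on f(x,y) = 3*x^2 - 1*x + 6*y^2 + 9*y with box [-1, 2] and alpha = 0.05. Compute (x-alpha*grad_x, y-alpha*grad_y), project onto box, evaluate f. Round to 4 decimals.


Step 1: Compute gradient at (-3.233, -0.4275).
grad_x = 2*3*-3.233 - 1 = -20.398
grad_y = 2*6*-0.4275 + 9 = 3.87
Step 2: Gradient step.
x_raw = -3.233 - 0.05*-20.398 = -2.2131
y_raw = -0.4275 - 0.05*3.87 = -0.621
Step 3: Project onto [-1, 2].
x_proj = clip(-2.2131) = -1.0
y_proj = clip(-0.621) = -0.621
Step 4: Evaluate f.
f(-1.0, -0.621) = 0.7248


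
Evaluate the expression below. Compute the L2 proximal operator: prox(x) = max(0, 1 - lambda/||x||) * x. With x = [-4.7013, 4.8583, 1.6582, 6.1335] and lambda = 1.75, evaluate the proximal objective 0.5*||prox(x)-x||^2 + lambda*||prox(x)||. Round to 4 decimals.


Step 1: Compute ||x||.
||x|| = 9.2776
Step 2: Compute scaling factor.
scale = max(0, 1 - 1.75/9.2776) = 0.8114
Step 3: prox(x) = [-3.8145, 3.9419, 1.3454, 4.9766]
||prox(x)|| = 7.5276
Step 4: Proximal objective.
0.5*||prox-x||^2 = 1.5313
lambda*||prox|| = 13.1733
Total = 14.7046


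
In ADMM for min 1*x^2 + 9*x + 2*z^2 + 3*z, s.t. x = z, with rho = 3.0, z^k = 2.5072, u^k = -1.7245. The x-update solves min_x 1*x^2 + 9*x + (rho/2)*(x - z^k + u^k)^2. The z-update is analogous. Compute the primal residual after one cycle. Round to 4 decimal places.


ADMM iteration with rho = 3.0, z^k = 2.5072, u^k = -1.7245
Step 1: x-update.
Minimize 1*x^2 + 9*x + (3.0/2)*(x - 2.5072 - 1.7245)^2
FOC: (2*1 + 3.0)*x = -9 + 3.0*(2.5072 + 1.7245)
x^{k+1} = 0.739
Step 2: z-update.
Minimize 2*z^2 + 3*z + (3.0/2)*(0.739 - z - 1.7245)^2
FOC: (2*2 + 3.0)*z = -3 + 3.0*(0.739 - 1.7245)
z^{k+1} = -0.8509
Step 3: u-update.
u^{k+1} = -1.7245 + 0.739 + 0.8509 = -0.1346
Step 4: Primal residual = |0.739 + 0.8509| = 1.5899


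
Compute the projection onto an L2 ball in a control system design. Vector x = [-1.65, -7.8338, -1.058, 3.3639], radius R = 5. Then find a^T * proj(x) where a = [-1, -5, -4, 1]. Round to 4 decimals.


Step 1: Compute ||x|| (intermediates to 6 decimals).
||x|| = sqrt((-1.65)^2 + (-7.8338)^2 + (-1.058)^2 + 3.3639^2) = 8.74792
Step 2: Project.
Since ||x|| > R, scale = R/||x|| = 5/8.74792 = 0.571564, proj(x) = scale * x
proj(x) = [-0.943081, -4.477518, -0.604715, 1.922684]
Step 3: Dot product.
a^T * proj(x) = -1*(-0.943081) - 5*(-4.477518) - 4*(-0.604715) + 1*1.922684 = 27.6722


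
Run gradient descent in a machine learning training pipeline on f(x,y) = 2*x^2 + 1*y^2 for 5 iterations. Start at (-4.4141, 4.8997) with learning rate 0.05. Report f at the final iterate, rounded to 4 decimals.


Gradient descent on f(x,y) = 2*x^2 + 1*y^2.
Starting point: (-4.4141, 4.8997), alpha = 0.05
Step 1: grad_x = 2*2*-4.4141 = -17.6564, grad_y = 2*1*4.8997 = 9.7994
  x_1 = -4.4141 - 0.05*-17.6564 = -3.5313
  y_1 = 4.8997 - 0.05*9.7994 = 4.4097
Step 2: grad_x = 2*2*-3.5313 = -14.1251, grad_y = 2*1*4.4097 = 8.8195
  x_2 = -3.5313 - 0.05*-14.1251 = -2.825
  y_2 = 4.4097 - 0.05*8.8195 = 3.9688
Step 3: grad_x = 2*2*-2.825 = -11.3001, grad_y = 2*1*3.9688 = 7.9375
  x_3 = -2.825 - 0.05*-11.3001 = -2.26
  y_3 = 3.9688 - 0.05*7.9375 = 3.5719
Step 4: grad_x = 2*2*-2.26 = -9.0401, grad_y = 2*1*3.5719 = 7.1438
  x_4 = -2.26 - 0.05*-9.0401 = -1.808
  y_4 = 3.5719 - 0.05*7.1438 = 3.2147
Step 5: grad_x = 2*2*-1.808 = -7.2321, grad_y = 2*1*3.2147 = 6.4294
  x_5 = -1.808 - 0.05*-7.2321 = -1.4464
  y_5 = 3.2147 - 0.05*6.4294 = 2.8932
f(-1.4464, 2.8932) = 2*(-1.4464)^2 + 1*2.8932^2 = 12.555
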